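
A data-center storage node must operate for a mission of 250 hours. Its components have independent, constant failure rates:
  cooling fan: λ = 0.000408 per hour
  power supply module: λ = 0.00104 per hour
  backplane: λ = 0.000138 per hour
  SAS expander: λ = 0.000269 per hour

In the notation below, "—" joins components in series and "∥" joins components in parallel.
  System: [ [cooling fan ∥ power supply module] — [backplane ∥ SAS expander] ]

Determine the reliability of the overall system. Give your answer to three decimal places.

0.976

R(cooling fan) = exp(−0.000408 × 250) = 0.90303
R(power supply module) = exp(−0.00104 × 250) = 0.77105
R(backplane) = exp(−0.000138 × 250) = 0.96609
R(SAS expander) = exp(−0.000269 × 250) = 0.93496
Parallel (cooling fan and power supply module): 1 − (1 − 0.90303)(1 − 0.77105) = 0.97780
Parallel (backplane and SAS expander): 1 − (1 − 0.96609)(1 − 0.93496) = 0.99779
Series ([0.97780] and [0.99779]): 0.97780 × 0.99779 = 0.976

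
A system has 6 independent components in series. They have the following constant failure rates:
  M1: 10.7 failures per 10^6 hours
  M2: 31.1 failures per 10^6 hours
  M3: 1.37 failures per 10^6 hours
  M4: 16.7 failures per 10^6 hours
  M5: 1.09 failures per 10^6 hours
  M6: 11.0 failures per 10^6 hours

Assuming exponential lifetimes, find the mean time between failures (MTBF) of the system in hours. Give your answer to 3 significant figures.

13900

Series of exponential components: λ_sys = Σ λ_i
λ_sys = 0.0000107 + 0.0000311 + 0.00000137 + 0.0000167 + 0.00000109 + 0.0000110 = 7.1960e-05 /h
MTBF = 1 / λ_sys = 13900 h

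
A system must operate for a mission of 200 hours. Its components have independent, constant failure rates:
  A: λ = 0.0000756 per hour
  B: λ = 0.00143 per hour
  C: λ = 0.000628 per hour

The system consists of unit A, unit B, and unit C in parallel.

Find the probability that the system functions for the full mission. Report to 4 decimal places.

0.9996

R(A) = exp(−0.0000756 × 200) = 0.984994
R(B) = exp(−0.00143 × 200) = 0.751263
R(C) = exp(−0.000628 × 200) = 0.881968
Parallel (A, B, and C): 1 − (1 − 0.984994)(1 − 0.751263)(1 − 0.881968) = 0.9996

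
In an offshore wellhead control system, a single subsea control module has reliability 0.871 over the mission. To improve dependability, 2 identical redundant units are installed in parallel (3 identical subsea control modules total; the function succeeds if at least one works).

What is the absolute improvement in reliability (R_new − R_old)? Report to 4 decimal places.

R_before = 0.871
R_after = 1 − (1 − 0.871)^3 = 0.9979
ΔR = 0.9979 − 0.871 = 0.1269

0.1269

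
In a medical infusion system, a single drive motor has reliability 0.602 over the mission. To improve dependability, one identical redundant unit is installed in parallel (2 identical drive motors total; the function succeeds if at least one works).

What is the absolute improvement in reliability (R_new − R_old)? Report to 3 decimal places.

0.240

R_before = 0.602
R_after = 1 − (1 − 0.602)^2 = 0.842
ΔR = 0.842 − 0.602 = 0.240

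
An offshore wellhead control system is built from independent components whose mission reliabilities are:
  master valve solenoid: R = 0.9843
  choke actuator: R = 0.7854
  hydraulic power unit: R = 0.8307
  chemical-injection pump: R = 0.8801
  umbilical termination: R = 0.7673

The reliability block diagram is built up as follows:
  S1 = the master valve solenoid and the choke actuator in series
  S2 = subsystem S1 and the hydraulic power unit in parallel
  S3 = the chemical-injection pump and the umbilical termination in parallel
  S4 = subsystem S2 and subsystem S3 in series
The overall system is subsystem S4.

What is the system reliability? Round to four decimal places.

0.9348

Series (master valve solenoid and choke actuator): 0.984300 × 0.785400 = 0.773069
Parallel ([0.773069] and hydraulic power unit): 1 − (1 − 0.773069)(1 − 0.830700) = 0.961581
Parallel (chemical-injection pump and umbilical termination): 1 − (1 − 0.880100)(1 − 0.767300) = 0.972099
Series ([0.961581] and [0.972099]): 0.961581 × 0.972099 = 0.9348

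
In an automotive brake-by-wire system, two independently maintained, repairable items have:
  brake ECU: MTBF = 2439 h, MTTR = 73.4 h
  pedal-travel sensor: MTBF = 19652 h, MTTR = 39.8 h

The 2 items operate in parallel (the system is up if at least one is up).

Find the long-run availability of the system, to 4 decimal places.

A(brake ECU) = MTBF/(MTBF+MTTR) = 2439/(2439+73.4) = 0.970785
A(pedal-travel sensor) = MTBF/(MTBF+MTTR) = 19652/(19652+39.8) = 0.997979
Parallel availability: 1 − (1 − 0.970785)(1 − 0.997979) = 0.9999

0.9999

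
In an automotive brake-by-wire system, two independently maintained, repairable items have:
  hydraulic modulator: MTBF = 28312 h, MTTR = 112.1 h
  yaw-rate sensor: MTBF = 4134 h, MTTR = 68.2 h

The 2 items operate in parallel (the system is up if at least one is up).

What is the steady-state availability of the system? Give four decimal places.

A(hydraulic modulator) = MTBF/(MTBF+MTTR) = 28312/(28312+112.1) = 0.996056
A(yaw-rate sensor) = MTBF/(MTBF+MTTR) = 4134/(4134+68.2) = 0.983770
Parallel availability: 1 − (1 − 0.996056)(1 − 0.983770) = 0.9999

0.9999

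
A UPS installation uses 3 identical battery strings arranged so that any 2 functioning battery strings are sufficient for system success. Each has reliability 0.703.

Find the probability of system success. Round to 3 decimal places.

R = Σ_{i=2}^{3} C(3,i) p^i (1−p)^{3−i} with p = 0.703
C(3,2)·0.703^2·0.297^1 = 0.44034
C(3,3)·0.703^3·0.297^0 = 0.34743
Sum = 0.788

0.788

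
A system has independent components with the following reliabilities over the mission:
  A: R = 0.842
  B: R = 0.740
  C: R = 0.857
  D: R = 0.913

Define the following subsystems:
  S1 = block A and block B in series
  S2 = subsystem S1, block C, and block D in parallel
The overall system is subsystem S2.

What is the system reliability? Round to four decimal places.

Series (A and B): 0.842000 × 0.740000 = 0.623080
Parallel ([0.623080], C, and D): 1 − (1 − 0.623080)(1 − 0.857000)(1 − 0.913000) = 0.9953

0.9953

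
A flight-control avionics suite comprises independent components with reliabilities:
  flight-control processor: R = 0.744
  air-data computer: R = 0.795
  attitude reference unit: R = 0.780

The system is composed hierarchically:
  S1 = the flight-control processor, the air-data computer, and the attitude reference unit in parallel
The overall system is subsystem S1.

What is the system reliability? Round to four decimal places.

Parallel (flight-control processor, air-data computer, and attitude reference unit): 1 − (1 − 0.744000)(1 − 0.795000)(1 − 0.780000) = 0.9885

0.9885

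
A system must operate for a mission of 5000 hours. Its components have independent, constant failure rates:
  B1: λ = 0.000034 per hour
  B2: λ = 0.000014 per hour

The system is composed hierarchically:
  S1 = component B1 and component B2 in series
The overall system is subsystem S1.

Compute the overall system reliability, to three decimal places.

0.787

R(B1) = exp(−0.000034 × 5000) = 0.84366
R(B2) = exp(−0.000014 × 5000) = 0.93239
Series (B1 and B2): 0.84366 × 0.93239 = 0.787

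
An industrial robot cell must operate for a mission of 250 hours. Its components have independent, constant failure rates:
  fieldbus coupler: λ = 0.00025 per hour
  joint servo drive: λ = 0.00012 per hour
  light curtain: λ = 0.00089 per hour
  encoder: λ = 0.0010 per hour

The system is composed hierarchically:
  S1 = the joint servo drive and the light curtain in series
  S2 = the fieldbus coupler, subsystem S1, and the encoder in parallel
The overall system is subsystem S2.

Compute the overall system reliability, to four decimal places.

R(fieldbus coupler) = exp(−0.00025 × 250) = 0.939413
R(joint servo drive) = exp(−0.00012 × 250) = 0.970446
R(light curtain) = exp(−0.00089 × 250) = 0.800515
R(encoder) = exp(−0.0010 × 250) = 0.778801
Series (joint servo drive and light curtain): 0.970446 × 0.800515 = 0.776857
Parallel (fieldbus coupler, [0.776857], and encoder): 1 − (1 − 0.939413)(1 − 0.776857)(1 − 0.778801) = 0.9970

0.9970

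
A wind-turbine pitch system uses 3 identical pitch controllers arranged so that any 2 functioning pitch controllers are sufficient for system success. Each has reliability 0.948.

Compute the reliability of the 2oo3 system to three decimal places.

R = Σ_{i=2}^{3} C(3,i) p^i (1−p)^{3−i} with p = 0.948
C(3,2)·0.948^2·0.052^1 = 0.14020
C(3,3)·0.948^3·0.052^0 = 0.85197
Sum = 0.992

0.992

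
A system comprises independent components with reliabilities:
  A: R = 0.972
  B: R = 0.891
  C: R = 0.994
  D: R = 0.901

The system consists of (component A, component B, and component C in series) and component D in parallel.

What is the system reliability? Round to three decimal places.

0.986

Series (A, B, and C): 0.97200 × 0.89100 × 0.99400 = 0.86086
Parallel ([0.86086] and D): 1 − (1 − 0.86086)(1 − 0.90100) = 0.986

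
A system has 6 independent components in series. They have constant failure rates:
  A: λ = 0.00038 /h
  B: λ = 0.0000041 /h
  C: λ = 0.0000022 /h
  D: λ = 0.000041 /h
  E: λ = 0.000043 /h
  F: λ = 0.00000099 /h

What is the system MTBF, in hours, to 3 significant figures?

2120

Series of exponential components: λ_sys = Σ λ_i
λ_sys = 0.00038 + 0.0000041 + 0.0000022 + 0.000041 + 0.000043 + 0.00000099 = 4.7129e-04 /h
MTBF = 1 / λ_sys = 2120 h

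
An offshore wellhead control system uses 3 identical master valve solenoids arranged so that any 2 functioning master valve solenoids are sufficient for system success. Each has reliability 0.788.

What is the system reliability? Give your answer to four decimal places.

R = Σ_{i=2}^{3} C(3,i) p^i (1−p)^{3−i} with p = 0.788
C(3,2)·0.788^2·0.212^1 = 0.394920
C(3,3)·0.788^3·0.212^0 = 0.489304
Sum = 0.8842

0.8842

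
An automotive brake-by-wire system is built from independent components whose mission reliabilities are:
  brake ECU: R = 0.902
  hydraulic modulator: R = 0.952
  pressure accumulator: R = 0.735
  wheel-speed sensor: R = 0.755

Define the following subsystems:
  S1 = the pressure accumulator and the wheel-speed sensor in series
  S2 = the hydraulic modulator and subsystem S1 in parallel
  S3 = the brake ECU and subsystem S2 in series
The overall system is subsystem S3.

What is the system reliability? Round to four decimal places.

Series (pressure accumulator and wheel-speed sensor): 0.735000 × 0.755000 = 0.554925
Parallel (hydraulic modulator and [0.554925]): 1 − (1 − 0.952000)(1 − 0.554925) = 0.978636
Series (brake ECU and [0.978636]): 0.902000 × 0.978636 = 0.8827

0.8827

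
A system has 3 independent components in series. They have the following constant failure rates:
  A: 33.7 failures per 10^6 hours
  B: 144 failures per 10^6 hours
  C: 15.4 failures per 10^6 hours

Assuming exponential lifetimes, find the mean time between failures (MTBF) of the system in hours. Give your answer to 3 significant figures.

5180

Series of exponential components: λ_sys = Σ λ_i
λ_sys = 0.0000337 + 0.000144 + 0.0000154 = 1.9310e-04 /h
MTBF = 1 / λ_sys = 5180 h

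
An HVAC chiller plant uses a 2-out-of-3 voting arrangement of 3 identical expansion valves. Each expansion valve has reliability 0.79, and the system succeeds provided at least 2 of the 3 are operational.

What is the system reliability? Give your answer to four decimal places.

0.8862

R = Σ_{i=2}^{3} C(3,i) p^i (1−p)^{3−i} with p = 0.79
C(3,2)·0.79^2·0.21^1 = 0.393183
C(3,3)·0.79^3·0.21^0 = 0.493039
Sum = 0.8862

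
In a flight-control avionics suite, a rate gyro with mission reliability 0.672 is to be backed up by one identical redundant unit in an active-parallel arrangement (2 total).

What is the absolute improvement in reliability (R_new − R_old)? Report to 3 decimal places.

0.220

R_before = 0.672
R_after = 1 − (1 − 0.672)^2 = 0.892
ΔR = 0.892 − 0.672 = 0.220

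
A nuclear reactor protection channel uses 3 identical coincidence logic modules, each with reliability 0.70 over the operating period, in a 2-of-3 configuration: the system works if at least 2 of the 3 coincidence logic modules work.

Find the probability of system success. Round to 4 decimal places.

R = Σ_{i=2}^{3} C(3,i) p^i (1−p)^{3−i} with p = 0.70
C(3,2)·0.70^2·0.30^1 = 0.441000
C(3,3)·0.70^3·0.30^0 = 0.343000
Sum = 0.7840

0.7840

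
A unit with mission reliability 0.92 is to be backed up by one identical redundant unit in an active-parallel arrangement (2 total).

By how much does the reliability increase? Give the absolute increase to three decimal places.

R_before = 0.92
R_after = 1 − (1 − 0.92)^2 = 0.994
ΔR = 0.994 − 0.92 = 0.074

0.074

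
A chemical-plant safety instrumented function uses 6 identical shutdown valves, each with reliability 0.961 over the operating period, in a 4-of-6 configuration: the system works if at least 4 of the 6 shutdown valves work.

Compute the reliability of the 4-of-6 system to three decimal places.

0.999

R = Σ_{i=4}^{6} C(6,i) p^i (1−p)^{6−i} with p = 0.961
C(6,4)·0.961^4·0.039^2 = 0.01946
C(6,5)·0.961^5·0.039^1 = 0.19179
C(6,6)·0.961^6·0.039^0 = 0.78766
Sum = 0.999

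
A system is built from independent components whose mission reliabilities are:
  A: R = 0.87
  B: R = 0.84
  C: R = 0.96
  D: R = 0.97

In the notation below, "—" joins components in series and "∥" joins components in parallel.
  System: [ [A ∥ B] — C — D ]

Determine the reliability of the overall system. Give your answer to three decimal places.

Parallel (A and B): 1 − (1 − 0.87000)(1 − 0.84000) = 0.97920
Series ([0.97920], C, and D): 0.97920 × 0.96000 × 0.97000 = 0.912

0.912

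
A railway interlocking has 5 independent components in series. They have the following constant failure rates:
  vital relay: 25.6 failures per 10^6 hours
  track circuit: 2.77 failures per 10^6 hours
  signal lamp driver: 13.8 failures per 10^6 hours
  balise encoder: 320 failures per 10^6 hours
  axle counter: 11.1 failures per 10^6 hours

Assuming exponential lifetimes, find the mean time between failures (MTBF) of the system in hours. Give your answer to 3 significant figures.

2680

Series of exponential components: λ_sys = Σ λ_i
λ_sys = 0.0000256 + 0.00000277 + 0.0000138 + 0.000320 + 0.0000111 = 3.7327e-04 /h
MTBF = 1 / λ_sys = 2680 h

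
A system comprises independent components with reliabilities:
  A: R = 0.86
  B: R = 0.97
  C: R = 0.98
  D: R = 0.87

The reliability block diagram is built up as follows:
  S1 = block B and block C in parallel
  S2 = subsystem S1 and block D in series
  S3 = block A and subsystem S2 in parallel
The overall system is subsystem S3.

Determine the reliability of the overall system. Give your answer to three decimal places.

0.982

Parallel (B and C): 1 − (1 − 0.97000)(1 − 0.98000) = 0.99940
Series ([0.99940] and D): 0.99940 × 0.87000 = 0.86948
Parallel (A and [0.86948]): 1 − (1 − 0.86000)(1 − 0.86948) = 0.982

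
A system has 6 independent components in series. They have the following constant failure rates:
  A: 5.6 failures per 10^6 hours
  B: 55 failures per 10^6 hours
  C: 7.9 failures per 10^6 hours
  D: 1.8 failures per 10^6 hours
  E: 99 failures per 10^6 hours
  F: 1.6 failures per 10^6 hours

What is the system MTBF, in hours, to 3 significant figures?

5850

Series of exponential components: λ_sys = Σ λ_i
λ_sys = 0.0000056 + 0.000055 + 0.0000079 + 0.0000018 + 0.000099 + 0.0000016 = 1.7090e-04 /h
MTBF = 1 / λ_sys = 5850 h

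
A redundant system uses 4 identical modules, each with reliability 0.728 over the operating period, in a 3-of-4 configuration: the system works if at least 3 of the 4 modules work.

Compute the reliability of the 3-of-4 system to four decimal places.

R = Σ_{i=3}^{4} C(4,i) p^i (1−p)^{4−i} with p = 0.728
C(4,3)·0.728^3·0.272^1 = 0.419781
C(4,4)·0.728^4·0.272^0 = 0.280883
Sum = 0.7007

0.7007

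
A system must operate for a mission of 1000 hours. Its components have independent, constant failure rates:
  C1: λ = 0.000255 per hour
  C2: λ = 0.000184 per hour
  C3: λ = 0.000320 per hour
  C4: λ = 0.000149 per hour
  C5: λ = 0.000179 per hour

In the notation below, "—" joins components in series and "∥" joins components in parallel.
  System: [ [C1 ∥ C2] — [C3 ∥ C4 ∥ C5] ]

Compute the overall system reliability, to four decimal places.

R(C1) = exp(−0.000255 × 1000) = 0.774916
R(C2) = exp(−0.000184 × 1000) = 0.831936
R(C3) = exp(−0.000320 × 1000) = 0.726149
R(C4) = exp(−0.000149 × 1000) = 0.861569
R(C5) = exp(−0.000179 × 1000) = 0.836106
Parallel (C1 and C2): 1 − (1 − 0.774916)(1 − 0.831936) = 0.962171
Parallel (C3, C4, and C5): 1 − (1 − 0.726149)(1 − 0.861569)(1 − 0.836106) = 0.993787
Series ([0.962171] and [0.993787]): 0.962171 × 0.993787 = 0.9562

0.9562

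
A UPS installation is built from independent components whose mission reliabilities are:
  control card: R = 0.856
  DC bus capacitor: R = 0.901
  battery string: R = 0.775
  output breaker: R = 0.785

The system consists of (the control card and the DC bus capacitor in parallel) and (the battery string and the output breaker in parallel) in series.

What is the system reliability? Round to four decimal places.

0.9381

Parallel (control card and DC bus capacitor): 1 − (1 − 0.856000)(1 − 0.901000) = 0.985744
Parallel (battery string and output breaker): 1 − (1 − 0.775000)(1 − 0.785000) = 0.951625
Series ([0.985744] and [0.951625]): 0.985744 × 0.951625 = 0.9381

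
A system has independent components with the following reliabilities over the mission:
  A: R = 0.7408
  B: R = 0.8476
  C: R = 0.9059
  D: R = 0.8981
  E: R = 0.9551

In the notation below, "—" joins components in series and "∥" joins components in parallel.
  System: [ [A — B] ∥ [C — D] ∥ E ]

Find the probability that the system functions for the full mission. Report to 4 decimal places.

Series (A and B): 0.740800 × 0.847600 = 0.627902
Series (C and D): 0.905900 × 0.898100 = 0.813589
Parallel ([0.627902], [0.813589], and E): 1 − (1 − 0.627902)(1 − 0.813589)(1 − 0.955100) = 0.9969

0.9969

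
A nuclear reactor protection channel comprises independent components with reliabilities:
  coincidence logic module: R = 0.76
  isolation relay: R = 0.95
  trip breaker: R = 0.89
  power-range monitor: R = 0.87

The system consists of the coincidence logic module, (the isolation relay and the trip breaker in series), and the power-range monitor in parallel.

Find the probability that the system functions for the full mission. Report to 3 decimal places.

0.995

Series (isolation relay and trip breaker): 0.95000 × 0.89000 = 0.84550
Parallel (coincidence logic module, [0.84550], and power-range monitor): 1 − (1 − 0.76000)(1 − 0.84550)(1 − 0.87000) = 0.995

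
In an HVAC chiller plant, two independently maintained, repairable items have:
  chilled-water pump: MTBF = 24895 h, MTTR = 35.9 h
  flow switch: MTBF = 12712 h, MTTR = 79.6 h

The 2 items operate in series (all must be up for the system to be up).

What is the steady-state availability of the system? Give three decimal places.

0.992

A(chilled-water pump) = MTBF/(MTBF+MTTR) = 24895/(24895+35.9) = 0.998560
A(flow switch) = MTBF/(MTBF+MTTR) = 12712/(12712+79.6) = 0.993777
Series availability: 0.998560 × 0.993777 = 0.992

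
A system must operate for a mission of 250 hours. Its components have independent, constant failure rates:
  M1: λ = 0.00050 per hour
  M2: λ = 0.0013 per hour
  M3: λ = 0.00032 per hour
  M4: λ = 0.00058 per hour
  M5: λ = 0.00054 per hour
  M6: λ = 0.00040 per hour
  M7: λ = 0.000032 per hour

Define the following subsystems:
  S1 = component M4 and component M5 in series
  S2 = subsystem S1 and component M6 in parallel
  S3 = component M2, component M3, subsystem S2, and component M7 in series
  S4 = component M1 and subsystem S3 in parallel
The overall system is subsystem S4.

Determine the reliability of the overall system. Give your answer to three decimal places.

R(M1) = exp(−0.00050 × 250) = 0.88250
R(M2) = exp(−0.0013 × 250) = 0.72253
R(M3) = exp(−0.00032 × 250) = 0.92312
R(M4) = exp(−0.00058 × 250) = 0.86502
R(M5) = exp(−0.00054 × 250) = 0.87372
R(M6) = exp(−0.00040 × 250) = 0.90484
R(M7) = exp(−0.000032 × 250) = 0.99203
Series (M4 and M5): 0.86502 × 0.87372 = 0.75579
Parallel ([0.75579] and M6): 1 − (1 − 0.75579)(1 − 0.90484) = 0.97676
Series (M2, M3, [0.97676], and M7): 0.72253 × 0.92312 × 0.97676 × 0.99203 = 0.64629
Parallel (M1 and [0.64629]): 1 − (1 − 0.88250)(1 − 0.64629) = 0.958

0.958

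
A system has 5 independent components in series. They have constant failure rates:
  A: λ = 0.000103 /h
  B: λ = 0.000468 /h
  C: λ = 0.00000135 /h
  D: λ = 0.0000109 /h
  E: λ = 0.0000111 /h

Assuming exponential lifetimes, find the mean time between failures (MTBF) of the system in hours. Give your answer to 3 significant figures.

1680

Series of exponential components: λ_sys = Σ λ_i
λ_sys = 0.000103 + 0.000468 + 0.00000135 + 0.0000109 + 0.0000111 = 5.9435e-04 /h
MTBF = 1 / λ_sys = 1680 h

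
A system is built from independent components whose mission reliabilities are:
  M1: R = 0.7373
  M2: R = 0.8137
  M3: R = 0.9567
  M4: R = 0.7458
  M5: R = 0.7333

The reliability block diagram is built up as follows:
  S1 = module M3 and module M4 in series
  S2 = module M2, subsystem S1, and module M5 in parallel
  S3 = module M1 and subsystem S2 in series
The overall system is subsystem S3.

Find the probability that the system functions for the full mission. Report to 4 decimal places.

0.7268

Series (M3 and M4): 0.956700 × 0.745800 = 0.713507
Parallel (M2, [0.713507], and M5): 1 − (1 − 0.813700)(1 − 0.713507)(1 − 0.733300) = 0.985765
Series (M1 and [0.985765]): 0.737300 × 0.985765 = 0.7268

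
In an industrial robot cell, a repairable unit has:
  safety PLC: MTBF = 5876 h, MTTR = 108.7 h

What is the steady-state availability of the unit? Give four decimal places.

A(safety PLC) = MTBF/(MTBF+MTTR) = 5876/(5876+108.7) = 0.9818

0.9818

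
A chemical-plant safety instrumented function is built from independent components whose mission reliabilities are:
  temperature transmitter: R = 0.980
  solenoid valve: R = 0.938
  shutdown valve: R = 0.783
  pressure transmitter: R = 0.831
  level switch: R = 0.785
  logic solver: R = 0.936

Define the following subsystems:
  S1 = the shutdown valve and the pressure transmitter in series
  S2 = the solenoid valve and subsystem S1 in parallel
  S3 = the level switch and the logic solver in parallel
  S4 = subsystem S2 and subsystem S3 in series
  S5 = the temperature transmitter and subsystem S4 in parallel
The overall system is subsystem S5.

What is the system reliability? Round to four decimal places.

Series (shutdown valve and pressure transmitter): 0.783000 × 0.831000 = 0.650673
Parallel (solenoid valve and [0.650673]): 1 − (1 − 0.938000)(1 − 0.650673) = 0.978342
Parallel (level switch and logic solver): 1 − (1 − 0.785000)(1 − 0.936000) = 0.986240
Series ([0.978342] and [0.986240]): 0.978342 × 0.986240 = 0.964880
Parallel (temperature transmitter and [0.964880]): 1 − (1 − 0.980000)(1 − 0.964880) = 0.9993

0.9993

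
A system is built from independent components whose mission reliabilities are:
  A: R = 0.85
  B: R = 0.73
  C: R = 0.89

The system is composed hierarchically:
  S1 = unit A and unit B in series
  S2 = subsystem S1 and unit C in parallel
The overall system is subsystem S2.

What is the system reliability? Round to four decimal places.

Series (A and B): 0.850000 × 0.730000 = 0.620500
Parallel ([0.620500] and C): 1 − (1 − 0.620500)(1 − 0.890000) = 0.9583

0.9583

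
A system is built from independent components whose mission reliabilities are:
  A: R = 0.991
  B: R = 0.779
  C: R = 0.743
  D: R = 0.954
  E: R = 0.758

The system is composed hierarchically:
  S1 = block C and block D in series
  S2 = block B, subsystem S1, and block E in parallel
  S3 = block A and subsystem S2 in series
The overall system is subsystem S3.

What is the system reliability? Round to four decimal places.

Series (C and D): 0.743000 × 0.954000 = 0.708822
Parallel (B, [0.708822], and E): 1 − (1 − 0.779000)(1 − 0.708822)(1 − 0.758000) = 0.984427
Series (A and [0.984427]): 0.991000 × 0.984427 = 0.9756

0.9756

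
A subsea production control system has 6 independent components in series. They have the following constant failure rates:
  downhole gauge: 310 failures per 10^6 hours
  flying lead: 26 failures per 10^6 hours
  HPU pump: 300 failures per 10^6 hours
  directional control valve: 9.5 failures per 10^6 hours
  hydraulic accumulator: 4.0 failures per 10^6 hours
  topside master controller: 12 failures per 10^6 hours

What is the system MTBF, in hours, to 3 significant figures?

Series of exponential components: λ_sys = Σ λ_i
λ_sys = 0.00031 + 0.000026 + 0.00030 + 0.0000095 + 0.0000040 + 0.000012 = 6.6150e-04 /h
MTBF = 1 / λ_sys = 1510 h

1510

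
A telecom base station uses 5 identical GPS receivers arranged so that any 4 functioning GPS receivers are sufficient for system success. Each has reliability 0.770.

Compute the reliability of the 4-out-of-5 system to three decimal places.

R = Σ_{i=4}^{5} C(5,i) p^i (1−p)^{5−i} with p = 0.770
C(5,4)·0.770^4·0.230^1 = 0.40426
C(5,5)·0.770^5·0.230^0 = 0.27068
Sum = 0.675

0.675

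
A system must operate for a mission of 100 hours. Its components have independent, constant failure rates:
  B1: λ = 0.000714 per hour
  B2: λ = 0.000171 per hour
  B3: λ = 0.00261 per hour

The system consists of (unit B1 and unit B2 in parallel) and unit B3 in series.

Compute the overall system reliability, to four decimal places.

0.7694

R(B1) = exp(−0.000714 × 100) = 0.931089
R(B2) = exp(−0.000171 × 100) = 0.983045
R(B3) = exp(−0.00261 × 100) = 0.770281
Parallel (B1 and B2): 1 − (1 − 0.931089)(1 − 0.983045) = 0.998832
Series ([0.998832] and B3): 0.998832 × 0.770281 = 0.7694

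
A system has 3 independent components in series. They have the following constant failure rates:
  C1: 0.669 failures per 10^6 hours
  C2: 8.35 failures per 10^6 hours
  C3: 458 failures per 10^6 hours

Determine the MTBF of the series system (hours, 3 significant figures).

2140

Series of exponential components: λ_sys = Σ λ_i
λ_sys = 0.000000669 + 0.00000835 + 0.000458 = 4.6702e-04 /h
MTBF = 1 / λ_sys = 2140 h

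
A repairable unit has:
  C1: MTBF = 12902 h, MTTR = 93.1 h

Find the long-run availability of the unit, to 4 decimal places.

A(C1) = MTBF/(MTBF+MTTR) = 12902/(12902+93.1) = 0.9928

0.9928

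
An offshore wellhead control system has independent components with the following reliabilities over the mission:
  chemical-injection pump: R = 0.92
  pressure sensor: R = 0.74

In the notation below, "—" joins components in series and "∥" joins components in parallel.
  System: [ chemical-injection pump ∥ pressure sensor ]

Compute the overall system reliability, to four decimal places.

Parallel (chemical-injection pump and pressure sensor): 1 − (1 − 0.920000)(1 − 0.740000) = 0.9792

0.9792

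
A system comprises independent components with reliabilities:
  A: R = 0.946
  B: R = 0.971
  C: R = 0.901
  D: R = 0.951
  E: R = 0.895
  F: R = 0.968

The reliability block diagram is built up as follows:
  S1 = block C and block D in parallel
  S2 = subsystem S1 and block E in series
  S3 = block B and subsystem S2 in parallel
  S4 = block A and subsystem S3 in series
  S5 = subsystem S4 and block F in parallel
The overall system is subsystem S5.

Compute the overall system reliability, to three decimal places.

Parallel (C and D): 1 − (1 − 0.90100)(1 − 0.95100) = 0.99515
Series ([0.99515] and E): 0.99515 × 0.89500 = 0.89066
Parallel (B and [0.89066]): 1 − (1 − 0.97100)(1 − 0.89066) = 0.99683
Series (A and [0.99683]): 0.94600 × 0.99683 = 0.94300
Parallel ([0.94300] and F): 1 − (1 − 0.94300)(1 − 0.96800) = 0.998

0.998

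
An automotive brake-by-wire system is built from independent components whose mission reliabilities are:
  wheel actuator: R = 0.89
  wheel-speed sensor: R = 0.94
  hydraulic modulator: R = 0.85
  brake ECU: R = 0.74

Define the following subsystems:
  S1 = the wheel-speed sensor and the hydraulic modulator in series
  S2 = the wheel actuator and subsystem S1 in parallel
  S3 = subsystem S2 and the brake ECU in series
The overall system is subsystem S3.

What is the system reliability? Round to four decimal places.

0.7236

Series (wheel-speed sensor and hydraulic modulator): 0.940000 × 0.850000 = 0.799000
Parallel (wheel actuator and [0.799000]): 1 − (1 − 0.890000)(1 − 0.799000) = 0.977890
Series ([0.977890] and brake ECU): 0.977890 × 0.740000 = 0.7236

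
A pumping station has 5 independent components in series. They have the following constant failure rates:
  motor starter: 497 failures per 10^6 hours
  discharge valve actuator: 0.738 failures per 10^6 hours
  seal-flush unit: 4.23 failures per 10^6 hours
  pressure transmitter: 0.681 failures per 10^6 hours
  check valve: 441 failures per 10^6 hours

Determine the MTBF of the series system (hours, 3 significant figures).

1060

Series of exponential components: λ_sys = Σ λ_i
λ_sys = 0.000497 + 0.000000738 + 0.00000423 + 0.000000681 + 0.000441 = 9.4365e-04 /h
MTBF = 1 / λ_sys = 1060 h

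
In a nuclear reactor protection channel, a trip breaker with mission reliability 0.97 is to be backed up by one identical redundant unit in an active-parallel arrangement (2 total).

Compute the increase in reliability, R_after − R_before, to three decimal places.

R_before = 0.97
R_after = 1 − (1 − 0.97)^2 = 0.999
ΔR = 0.999 − 0.97 = 0.029

0.029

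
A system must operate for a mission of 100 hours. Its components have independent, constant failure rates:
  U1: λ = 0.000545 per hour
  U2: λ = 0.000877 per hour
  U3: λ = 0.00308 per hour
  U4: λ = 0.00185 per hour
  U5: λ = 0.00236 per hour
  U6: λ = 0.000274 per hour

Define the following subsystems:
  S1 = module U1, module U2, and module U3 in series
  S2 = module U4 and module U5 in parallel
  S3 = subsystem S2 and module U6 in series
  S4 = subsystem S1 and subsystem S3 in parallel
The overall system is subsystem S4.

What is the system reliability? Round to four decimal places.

R(U1) = exp(−0.000545 × 100) = 0.946959
R(U2) = exp(−0.000877 × 100) = 0.916036
R(U3) = exp(−0.00308 × 100) = 0.734915
R(U4) = exp(−0.00185 × 100) = 0.831104
R(U5) = exp(−0.00236 × 100) = 0.789781
R(U6) = exp(−0.000274 × 100) = 0.972972
Series (U1, U2, and U3): 0.946959 × 0.916036 × 0.734915 = 0.637501
Parallel (U4 and U5): 1 − (1 − 0.831104)(1 − 0.789781) = 0.964495
Series ([0.964495] and U6): 0.964495 × 0.972972 = 0.938427
Parallel ([0.637501] and [0.938427]): 1 − (1 − 0.637501)(1 − 0.938427) = 0.9777

0.9777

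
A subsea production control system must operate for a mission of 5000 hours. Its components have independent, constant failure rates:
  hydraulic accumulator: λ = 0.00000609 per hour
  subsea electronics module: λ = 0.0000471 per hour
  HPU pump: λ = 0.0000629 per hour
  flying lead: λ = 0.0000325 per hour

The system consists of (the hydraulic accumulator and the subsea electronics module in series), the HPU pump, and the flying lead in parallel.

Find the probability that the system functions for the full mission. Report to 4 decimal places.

R(hydraulic accumulator) = exp(−0.00000609 × 5000) = 0.970009
R(subsea electronics module) = exp(−0.0000471 × 5000) = 0.790176
R(HPU pump) = exp(−0.0000629 × 5000) = 0.730154
R(flying lead) = exp(−0.0000325 × 5000) = 0.850016
Series (hydraulic accumulator and subsea electronics module): 0.970009 × 0.790176 = 0.766478
Parallel ([0.766478], HPU pump, and flying lead): 1 − (1 − 0.766478)(1 − 0.730154)(1 − 0.850016) = 0.9905

0.9905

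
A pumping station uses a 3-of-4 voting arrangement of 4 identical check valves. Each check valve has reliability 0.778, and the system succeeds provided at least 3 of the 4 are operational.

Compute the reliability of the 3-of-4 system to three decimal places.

0.785

R = Σ_{i=3}^{4} C(4,i) p^i (1−p)^{4−i} with p = 0.778
C(4,3)·0.778^3·0.222^1 = 0.41817
C(4,4)·0.778^4·0.222^0 = 0.36637
Sum = 0.785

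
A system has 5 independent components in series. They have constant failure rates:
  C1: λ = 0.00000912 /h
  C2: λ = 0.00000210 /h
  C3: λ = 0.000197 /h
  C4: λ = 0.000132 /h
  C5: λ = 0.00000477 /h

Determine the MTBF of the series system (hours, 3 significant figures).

Series of exponential components: λ_sys = Σ λ_i
λ_sys = 0.00000912 + 0.00000210 + 0.000197 + 0.000132 + 0.00000477 = 3.4499e-04 /h
MTBF = 1 / λ_sys = 2900 h

2900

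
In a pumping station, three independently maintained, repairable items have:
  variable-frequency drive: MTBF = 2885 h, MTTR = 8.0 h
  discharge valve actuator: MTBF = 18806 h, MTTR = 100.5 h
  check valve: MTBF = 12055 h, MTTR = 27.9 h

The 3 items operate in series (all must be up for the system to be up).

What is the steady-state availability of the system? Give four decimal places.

0.9896

A(variable-frequency drive) = MTBF/(MTBF+MTTR) = 2885/(2885+8.0) = 0.997235
A(discharge valve actuator) = MTBF/(MTBF+MTTR) = 18806/(18806+100.5) = 0.994684
A(check valve) = MTBF/(MTBF+MTTR) = 12055/(12055+27.9) = 0.997691
Series availability: 0.997235 × 0.994684 × 0.997691 = 0.9896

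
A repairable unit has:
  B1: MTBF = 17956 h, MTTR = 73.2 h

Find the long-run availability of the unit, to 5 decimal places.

0.99594

A(B1) = MTBF/(MTBF+MTTR) = 17956/(17956+73.2) = 0.99594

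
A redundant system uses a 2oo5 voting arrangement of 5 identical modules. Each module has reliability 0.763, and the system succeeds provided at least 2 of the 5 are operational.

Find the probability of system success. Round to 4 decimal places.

R = Σ_{i=2}^{5} C(5,i) p^i (1−p)^{5−i} with p = 0.763
C(5,2)·0.763^2·0.237^3 = 0.077499
C(5,3)·0.763^3·0.237^2 = 0.249500
C(5,4)·0.763^4·0.237^1 = 0.401621
C(5,5)·0.763^5·0.237^0 = 0.258597
Sum = 0.9872

0.9872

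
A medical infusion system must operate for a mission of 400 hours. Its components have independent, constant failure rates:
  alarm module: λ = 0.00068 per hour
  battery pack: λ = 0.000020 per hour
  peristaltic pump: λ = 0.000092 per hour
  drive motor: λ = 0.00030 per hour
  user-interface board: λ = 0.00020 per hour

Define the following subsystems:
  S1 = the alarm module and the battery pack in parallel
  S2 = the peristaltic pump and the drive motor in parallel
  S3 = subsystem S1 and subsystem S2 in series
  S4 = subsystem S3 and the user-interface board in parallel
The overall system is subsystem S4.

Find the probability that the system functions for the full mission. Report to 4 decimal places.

0.9995

R(alarm module) = exp(−0.00068 × 400) = 0.761854
R(battery pack) = exp(−0.000020 × 400) = 0.992032
R(peristaltic pump) = exp(−0.000092 × 400) = 0.963869
R(drive motor) = exp(−0.00030 × 400) = 0.886920
R(user-interface board) = exp(−0.00020 × 400) = 0.923116
Parallel (alarm module and battery pack): 1 − (1 − 0.761854)(1 − 0.992032) = 0.998102
Parallel (peristaltic pump and drive motor): 1 − (1 − 0.963869)(1 − 0.886920) = 0.995914
Series ([0.998102] and [0.995914]): 0.998102 × 0.995914 = 0.994024
Parallel ([0.994024] and user-interface board): 1 − (1 − 0.994024)(1 − 0.923116) = 0.9995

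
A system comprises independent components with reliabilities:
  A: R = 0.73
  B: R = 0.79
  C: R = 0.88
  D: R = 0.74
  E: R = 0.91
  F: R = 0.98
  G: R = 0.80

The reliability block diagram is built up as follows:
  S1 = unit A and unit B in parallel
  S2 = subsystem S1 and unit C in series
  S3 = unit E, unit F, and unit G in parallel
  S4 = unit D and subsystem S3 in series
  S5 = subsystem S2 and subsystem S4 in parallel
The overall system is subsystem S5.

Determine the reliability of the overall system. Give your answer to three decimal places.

0.956

Parallel (A and B): 1 − (1 − 0.73000)(1 − 0.79000) = 0.94330
Series ([0.94330] and C): 0.94330 × 0.88000 = 0.83010
Parallel (E, F, and G): 1 − (1 − 0.91000)(1 − 0.98000)(1 − 0.80000) = 0.99964
Series (D and [0.99964]): 0.74000 × 0.99964 = 0.73973
Parallel ([0.83010] and [0.73973]): 1 − (1 − 0.83010)(1 − 0.73973) = 0.956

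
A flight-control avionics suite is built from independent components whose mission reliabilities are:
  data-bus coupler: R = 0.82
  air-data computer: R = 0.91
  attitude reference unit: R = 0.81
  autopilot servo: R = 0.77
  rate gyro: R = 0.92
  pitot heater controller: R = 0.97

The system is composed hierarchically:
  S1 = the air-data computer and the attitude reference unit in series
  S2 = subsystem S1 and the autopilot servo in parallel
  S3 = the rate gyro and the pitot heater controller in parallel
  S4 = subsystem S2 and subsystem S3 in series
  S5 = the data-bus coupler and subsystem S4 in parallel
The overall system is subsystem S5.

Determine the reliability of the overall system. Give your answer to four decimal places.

Series (air-data computer and attitude reference unit): 0.910000 × 0.810000 = 0.737100
Parallel ([0.737100] and autopilot servo): 1 − (1 − 0.737100)(1 − 0.770000) = 0.939533
Parallel (rate gyro and pitot heater controller): 1 − (1 − 0.920000)(1 − 0.970000) = 0.997600
Series ([0.939533] and [0.997600]): 0.939533 × 0.997600 = 0.937278
Parallel (data-bus coupler and [0.937278]): 1 − (1 − 0.820000)(1 − 0.937278) = 0.9887

0.9887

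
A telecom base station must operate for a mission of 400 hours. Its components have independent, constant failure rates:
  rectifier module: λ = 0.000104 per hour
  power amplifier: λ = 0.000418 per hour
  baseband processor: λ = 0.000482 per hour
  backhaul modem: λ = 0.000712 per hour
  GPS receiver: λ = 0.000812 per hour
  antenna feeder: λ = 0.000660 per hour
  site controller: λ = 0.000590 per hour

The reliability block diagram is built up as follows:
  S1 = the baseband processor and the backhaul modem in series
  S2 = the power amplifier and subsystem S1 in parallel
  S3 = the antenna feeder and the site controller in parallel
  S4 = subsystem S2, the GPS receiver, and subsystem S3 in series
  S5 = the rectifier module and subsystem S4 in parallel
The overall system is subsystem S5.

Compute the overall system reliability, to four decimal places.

R(rectifier module) = exp(−0.000104 × 400) = 0.959253
R(power amplifier) = exp(−0.000418 × 400) = 0.846030
R(baseband processor) = exp(−0.000482 × 400) = 0.824647
R(backhaul modem) = exp(−0.000712 × 400) = 0.752165
R(GPS receiver) = exp(−0.000812 × 400) = 0.722672
R(antenna feeder) = exp(−0.000660 × 400) = 0.767974
R(site controller) = exp(−0.000590 × 400) = 0.789781
Series (baseband processor and backhaul modem): 0.824647 × 0.752165 = 0.620271
Parallel (power amplifier and [0.620271]): 1 − (1 − 0.846030)(1 − 0.620271) = 0.941533
Parallel (antenna feeder and site controller): 1 − (1 − 0.767974)(1 − 0.789781) = 0.951224
Series ([0.941533], GPS receiver, and [0.951224]): 0.941533 × 0.722672 × 0.951224 = 0.647231
Parallel (rectifier module and [0.647231]): 1 − (1 − 0.959253)(1 − 0.647231) = 0.9856

0.9856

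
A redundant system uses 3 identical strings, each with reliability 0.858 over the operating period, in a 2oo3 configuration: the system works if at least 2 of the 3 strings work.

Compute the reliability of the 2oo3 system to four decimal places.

R = Σ_{i=2}^{3} C(3,i) p^i (1−p)^{3−i} with p = 0.858
C(3,2)·0.858^2·0.142^1 = 0.313606
C(3,3)·0.858^3·0.142^0 = 0.631629
Sum = 0.9452

0.9452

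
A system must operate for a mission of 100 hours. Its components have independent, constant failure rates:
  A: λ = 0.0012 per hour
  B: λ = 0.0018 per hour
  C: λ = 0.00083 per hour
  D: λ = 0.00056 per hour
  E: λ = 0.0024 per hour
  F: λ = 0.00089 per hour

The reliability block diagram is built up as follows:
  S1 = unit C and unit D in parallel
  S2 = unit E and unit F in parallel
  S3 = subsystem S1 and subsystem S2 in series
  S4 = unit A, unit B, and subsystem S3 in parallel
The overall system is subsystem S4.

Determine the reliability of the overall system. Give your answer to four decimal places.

R(A) = exp(−0.0012 × 100) = 0.886920
R(B) = exp(−0.0018 × 100) = 0.835270
R(C) = exp(−0.00083 × 100) = 0.920351
R(D) = exp(−0.00056 × 100) = 0.945539
R(E) = exp(−0.0024 × 100) = 0.786628
R(F) = exp(−0.00089 × 100) = 0.914846
Parallel (C and D): 1 − (1 − 0.920351)(1 − 0.945539) = 0.995662
Parallel (E and F): 1 − (1 − 0.786628)(1 − 0.914846) = 0.981831
Series ([0.995662] and [0.981831]): 0.995662 × 0.981831 = 0.977572
Parallel (A, B, and [0.977572]): 1 − (1 − 0.886920)(1 − 0.835270)(1 − 0.977572) = 0.9996

0.9996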